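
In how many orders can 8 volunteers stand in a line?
8! = 40320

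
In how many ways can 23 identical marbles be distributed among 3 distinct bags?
C(23+3-1, 3-1) = C(25, 2) = 300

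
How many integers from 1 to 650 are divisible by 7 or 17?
⌊650/7⌋ + ⌊650/17⌋ - ⌊650/119⌋ = 92 + 38 - 5 = 125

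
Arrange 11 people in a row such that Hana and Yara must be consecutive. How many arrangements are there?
Treat the 2 as one block: (11-2+1)! × 2! = 3628800 × 2 = 7257600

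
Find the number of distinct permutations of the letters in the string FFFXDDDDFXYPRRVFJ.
17! / (5! × 1! × 2! × 4! × 1! × 1! × 1! × 2!) = 30875644800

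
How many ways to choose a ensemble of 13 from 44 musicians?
C(44,13) = 44!/(13!×31!) = 51915526432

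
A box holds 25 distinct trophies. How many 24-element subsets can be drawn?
C(25,24) = 25!/(24!×1!) = 25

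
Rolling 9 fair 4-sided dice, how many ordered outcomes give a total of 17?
Coefficient of x^17 in (x + x² + ... + x^4)^9. By inclusion-exclusion on dice exceeding 4: Σ_j (-1)^j C(9,j)·C(17-1-4j, 8) = C(9,0)·C(16,8) - C(9,1)·C(12,8) + C(9,2)·C(8,8) = 1·12870 - 9·495 + 36·1 = 8451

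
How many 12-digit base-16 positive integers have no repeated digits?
First digit: 15 choices (nonzero). Then descending: 15 × 15 × 14 × 13 × 12 × 11 × 10 × 9 × 8 × 7 × 6 × 5 = 817296480000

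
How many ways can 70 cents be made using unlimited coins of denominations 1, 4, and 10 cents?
Coefficient of x^70 in 1/(1-x^1) · 1/(1-x^4) · 1/(1-x^10). Case on j = number of 10-cent coins (j = 0..7); remainder r = 70 - 10j is made from {1,4} in ⌊r/4⌋+1 ways. r = 70, 60, 50, 40, 30, 20, 10, 0 → 18 + 16 + 13 + 11 + 8 + 6 + 3 + 1 = 76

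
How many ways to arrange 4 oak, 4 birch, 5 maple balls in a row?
13! / (4! × 4! × 5!) = 90090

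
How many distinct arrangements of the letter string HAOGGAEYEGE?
11! / (1! × 3! × 1! × 3! × 1! × 2!) = 554400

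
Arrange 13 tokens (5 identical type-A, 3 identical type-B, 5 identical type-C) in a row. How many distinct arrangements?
13! / (5! × 3! × 5!) = 72072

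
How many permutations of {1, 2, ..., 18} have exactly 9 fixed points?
Choose the 9 fixed points C(18,9) = 48620, derange the rest: !9 = Σ_{j=0}^{9} (-1)^j·9!/j! = 362880 - 362880 + 181440 - 60480 + 15120 - 3024 + 504 - 72 + 9 - 1 = 133496. Product = 48620 × 133496 = 6490575520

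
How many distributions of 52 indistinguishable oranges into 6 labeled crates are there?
C(52+6-1, 6-1) = C(57, 5) = 4187106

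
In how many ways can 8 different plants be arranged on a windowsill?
8! = 40320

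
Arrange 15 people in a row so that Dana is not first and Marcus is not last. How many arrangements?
By inclusion-exclusion: 15! - 2×(15-1)! + (15-2)! = 1307674368000 - 174356582400 + 6227020800 = 1139544806400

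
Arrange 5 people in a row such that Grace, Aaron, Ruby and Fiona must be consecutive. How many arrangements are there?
Treat the 4 as one block: (5-4+1)! × 4! = 2 × 24 = 48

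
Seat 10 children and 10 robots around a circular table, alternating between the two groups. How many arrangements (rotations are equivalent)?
Fix one of the children: (10-1)! ways for the remaining children, × 10! ways for the robots = 362880 × 3628800 = 1316818944000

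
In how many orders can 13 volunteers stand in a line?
13! = 6227020800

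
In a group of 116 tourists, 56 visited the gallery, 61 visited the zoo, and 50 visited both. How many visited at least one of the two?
|A∪B| = |A| + |B| - |A∩B| = 56 + 61 - 50 = 67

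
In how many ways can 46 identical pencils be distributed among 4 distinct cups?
C(46+4-1, 4-1) = C(49, 3) = 18424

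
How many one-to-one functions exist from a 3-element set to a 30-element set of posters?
P(30,3) = 30!/(30-3)! = 24360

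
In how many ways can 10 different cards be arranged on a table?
10! = 3628800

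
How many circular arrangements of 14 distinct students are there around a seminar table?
Circular: fix one position, arrange the rest. (14-1)! = 6227020800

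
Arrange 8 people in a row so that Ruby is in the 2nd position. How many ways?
Fix one position: (8-1)! = 5040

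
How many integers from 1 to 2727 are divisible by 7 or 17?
⌊2727/7⌋ + ⌊2727/17⌋ - ⌊2727/119⌋ = 389 + 160 - 22 = 527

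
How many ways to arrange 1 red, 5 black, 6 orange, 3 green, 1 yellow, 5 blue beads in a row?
21! / (1! × 5! × 6! × 3! × 1! × 5!) = 821292151680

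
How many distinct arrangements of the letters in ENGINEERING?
11! / (3! × 3! × 2! × 2! × 1!) = 277200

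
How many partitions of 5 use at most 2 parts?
By conjugation, equals partitions of 5 into parts ≤ 2. Let r_j(i) = number of partitions of i into parts ≤ j, for i = 0..5. r_1(i) = 1 for all i; r_j(i) = r_{j-1}(i) + r_j(i-j). Rows j = 2..2: ≤2: 1 1 2 2 3 3. r_2(5) = 3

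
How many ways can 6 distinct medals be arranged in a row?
6! = 720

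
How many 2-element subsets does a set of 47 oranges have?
C(47,2) = 47!/(2!×45!) = 1081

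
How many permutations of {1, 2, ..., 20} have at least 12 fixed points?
Exactly j fixed points: C(20,j)·!(20-j); sum over j ≥ 12 (derangement numbers via !m = (m-1)·(!(m-1) + !(m-2)): !0..!8 = 1, 0, 1, 2, 9, 44, 265, 1854, 14833). Σ_{j=12}^{20} C(20,j)·!(20-j) = C(20,12)·!8 + C(20,13)·!7 + C(20,14)·!6 + C(20,15)·!5 + C(20,16)·!4 + C(20,17)·!3 + C(20,18)·!2 + C(20,19)·!1 + C(20,20)·!0 = 125970·14833 + 77520·1854 + 38760·265 + 15504·44 + 4845·9 + 1140·2 + 190·1 + 20·0 + 1·1 = 2023234742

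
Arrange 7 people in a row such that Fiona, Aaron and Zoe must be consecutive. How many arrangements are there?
Treat the 3 as one block: (7-3+1)! × 3! = 120 × 6 = 720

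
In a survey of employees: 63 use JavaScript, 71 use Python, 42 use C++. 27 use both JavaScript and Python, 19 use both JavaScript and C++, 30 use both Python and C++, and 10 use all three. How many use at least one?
|A∪B∪C| = 63+71+42-27-19-30+10 = 110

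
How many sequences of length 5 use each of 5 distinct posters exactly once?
5! = 120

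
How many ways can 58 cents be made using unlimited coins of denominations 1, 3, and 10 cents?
Coefficient of x^58 in 1/(1-x^1) · 1/(1-x^3) · 1/(1-x^10). Case on j = number of 10-cent coins (j = 0..5); remainder r = 58 - 10j is made from {1,3} in ⌊r/3⌋+1 ways. r = 58, 48, 38, 28, 18, 8 → 20 + 17 + 13 + 10 + 7 + 3 = 70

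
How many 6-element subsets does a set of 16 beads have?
C(16,6) = 16!/(6!×10!) = 8008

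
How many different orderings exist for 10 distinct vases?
10! = 3628800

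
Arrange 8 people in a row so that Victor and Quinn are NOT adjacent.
Total - adjacent = 8! - (8-1)!×2 = 40320 - 10080 = 30240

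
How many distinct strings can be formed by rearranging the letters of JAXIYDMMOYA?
11! / (2! × 1! × 1! × 1! × 2! × 1! × 2! × 1!) = 4989600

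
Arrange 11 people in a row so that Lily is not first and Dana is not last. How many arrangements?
By inclusion-exclusion: 11! - 2×(11-1)! + (11-2)! = 39916800 - 7257600 + 362880 = 33022080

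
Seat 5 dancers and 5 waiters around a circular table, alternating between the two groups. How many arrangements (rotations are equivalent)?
Fix one of the dancers: (5-1)! ways for the remaining dancers, × 5! ways for the waiters = 24 × 120 = 2880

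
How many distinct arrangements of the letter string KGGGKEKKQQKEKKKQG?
17! / (8! × 4! × 2! × 3!) = 30630600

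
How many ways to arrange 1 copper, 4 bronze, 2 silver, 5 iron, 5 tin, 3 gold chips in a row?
20! / (1! × 4! × 2! × 5! × 5! × 3!) = 586637251200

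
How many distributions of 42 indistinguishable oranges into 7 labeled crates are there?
C(42+7-1, 7-1) = C(48, 6) = 12271512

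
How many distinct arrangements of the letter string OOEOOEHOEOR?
11! / (1! × 3! × 1! × 6!) = 9240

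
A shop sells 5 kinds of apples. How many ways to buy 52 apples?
C(52+5-1, 5-1) = C(56, 4) = 367290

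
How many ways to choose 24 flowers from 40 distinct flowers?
C(40,24) = 40!/(24!×16!) = 62852101650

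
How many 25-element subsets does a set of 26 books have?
C(26,25) = 26!/(25!×1!) = 26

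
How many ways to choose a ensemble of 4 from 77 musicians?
C(77,4) = 77!/(4!×73!) = 1353275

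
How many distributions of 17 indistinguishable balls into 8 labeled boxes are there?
C(17+8-1, 8-1) = C(24, 7) = 346104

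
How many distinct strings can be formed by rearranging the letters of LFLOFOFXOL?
10! / (3! × 3! × 3! × 1!) = 16800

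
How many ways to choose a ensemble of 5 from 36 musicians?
C(36,5) = 36!/(5!×31!) = 376992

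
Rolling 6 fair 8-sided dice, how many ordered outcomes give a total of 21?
Coefficient of x^21 in (x + x² + ... + x^8)^6. By inclusion-exclusion on dice exceeding 8: Σ_j (-1)^j C(6,j)·C(21-1-8j, 5) = C(6,0)·C(20,5) - C(6,1)·C(12,5) = 1·15504 - 6·792 = 10752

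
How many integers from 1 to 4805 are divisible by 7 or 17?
⌊4805/7⌋ + ⌊4805/17⌋ - ⌊4805/119⌋ = 686 + 282 - 40 = 928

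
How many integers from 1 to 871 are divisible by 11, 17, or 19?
⌊871/11⌋+⌊871/17⌋+⌊871/19⌋ - ⌊871/187⌋-⌊871/209⌋-⌊871/323⌋ + ⌊871/3553⌋ = 79+51+45 - 4-4-2 + 0 = 165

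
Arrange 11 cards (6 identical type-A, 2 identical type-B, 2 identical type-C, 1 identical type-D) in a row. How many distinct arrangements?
11! / (6! × 2! × 2! × 1!) = 13860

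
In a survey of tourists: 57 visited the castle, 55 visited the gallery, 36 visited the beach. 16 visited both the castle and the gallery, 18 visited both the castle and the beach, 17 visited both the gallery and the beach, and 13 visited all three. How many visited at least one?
|A∪B∪C| = 57+55+36-16-18-17+13 = 110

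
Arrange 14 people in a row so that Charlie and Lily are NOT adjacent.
Total - adjacent = 14! - (14-1)!×2 = 87178291200 - 12454041600 = 74724249600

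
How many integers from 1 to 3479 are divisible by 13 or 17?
⌊3479/13⌋ + ⌊3479/17⌋ - ⌊3479/221⌋ = 267 + 204 - 15 = 456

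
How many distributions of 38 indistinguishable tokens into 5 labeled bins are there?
C(38+5-1, 5-1) = C(42, 4) = 111930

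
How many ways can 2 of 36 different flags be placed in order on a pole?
P(36,2) = 36!/(36-2)! = 1260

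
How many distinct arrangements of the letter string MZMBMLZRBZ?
10! / (3! × 3! × 2! × 1! × 1!) = 50400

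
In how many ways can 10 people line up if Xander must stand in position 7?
Fix one position: (10-1)! = 362880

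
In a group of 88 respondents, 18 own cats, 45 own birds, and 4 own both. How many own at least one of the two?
|A∪B| = |A| + |B| - |A∩B| = 18 + 45 - 4 = 59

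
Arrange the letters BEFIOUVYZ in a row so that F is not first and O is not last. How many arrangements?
By inclusion-exclusion: 9! - 2×(9-1)! + (9-2)! = 362880 - 80640 + 5040 = 287280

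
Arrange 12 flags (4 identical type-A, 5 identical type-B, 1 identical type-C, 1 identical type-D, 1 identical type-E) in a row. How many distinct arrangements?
12! / (4! × 5! × 1! × 1! × 1!) = 166320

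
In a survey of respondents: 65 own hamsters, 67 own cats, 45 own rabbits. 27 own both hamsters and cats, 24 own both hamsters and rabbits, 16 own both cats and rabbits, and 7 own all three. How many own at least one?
|A∪B∪C| = 65+67+45-27-24-16+7 = 117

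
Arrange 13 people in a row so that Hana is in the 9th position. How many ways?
Fix one position: (13-1)! = 479001600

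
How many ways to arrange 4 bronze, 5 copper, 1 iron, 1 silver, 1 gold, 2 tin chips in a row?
14! / (4! × 5! × 1! × 1! × 1! × 2!) = 15135120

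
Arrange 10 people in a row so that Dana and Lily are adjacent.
Treat as block: (10-1)! × 2! = 362880 × 2 = 725760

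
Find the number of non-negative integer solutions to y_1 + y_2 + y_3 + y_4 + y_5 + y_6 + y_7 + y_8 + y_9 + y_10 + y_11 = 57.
C(57+11-1, 11-1) = C(67, 10) = 247994680648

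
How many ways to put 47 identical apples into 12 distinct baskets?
C(47+12-1, 12-1) = C(58, 11) = 227692286640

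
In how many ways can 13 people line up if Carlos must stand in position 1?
Fix one position: (13-1)! = 479001600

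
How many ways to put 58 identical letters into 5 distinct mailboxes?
C(58+5-1, 5-1) = C(62, 4) = 557845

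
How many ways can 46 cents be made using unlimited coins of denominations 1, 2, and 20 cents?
Coefficient of x^46 in 1/(1-x^1) · 1/(1-x^2) · 1/(1-x^20). Case on j = number of 20-cent coins (j = 0..2); remainder r = 46 - 20j is made from {1,2} in ⌊r/2⌋+1 ways. r = 46, 26, 6 → 24 + 14 + 4 = 42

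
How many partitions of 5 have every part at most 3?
Let r_j(i) = number of partitions of i into parts ≤ j, for i = 0..5. r_1(i) = 1 for all i; r_j(i) = r_{j-1}(i) + r_j(i-j). Rows j = 2..3: ≤2: 1 1 2 2 3 3; ≤3: 1 1 2 3 4 5. r_3(5) = 5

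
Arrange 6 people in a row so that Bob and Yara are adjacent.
Treat as block: (6-1)! × 2! = 120 × 2 = 240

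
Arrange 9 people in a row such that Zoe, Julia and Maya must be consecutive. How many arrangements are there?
Treat the 3 as one block: (9-3+1)! × 3! = 5040 × 6 = 30240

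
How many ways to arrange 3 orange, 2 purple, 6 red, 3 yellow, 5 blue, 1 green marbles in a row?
20! / (3! × 2! × 6! × 3! × 5! × 1!) = 391091500800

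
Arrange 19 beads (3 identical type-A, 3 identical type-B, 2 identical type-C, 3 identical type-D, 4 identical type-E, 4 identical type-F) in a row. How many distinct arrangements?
19! / (3! × 3! × 2! × 3! × 4! × 4!) = 488864376000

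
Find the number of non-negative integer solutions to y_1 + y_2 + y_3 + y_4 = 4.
C(4+4-1, 4-1) = C(7, 3) = 35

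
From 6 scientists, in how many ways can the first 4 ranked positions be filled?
P(6,4) = 6!/(6-4)! = 360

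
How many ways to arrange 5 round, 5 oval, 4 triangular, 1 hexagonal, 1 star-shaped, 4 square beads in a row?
20! / (5! × 5! × 4! × 1! × 1! × 4!) = 293318625600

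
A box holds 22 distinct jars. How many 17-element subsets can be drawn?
C(22,17) = 22!/(17!×5!) = 26334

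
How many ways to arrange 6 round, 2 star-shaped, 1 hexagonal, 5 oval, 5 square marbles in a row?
19! / (6! × 2! × 1! × 5! × 5!) = 5866372512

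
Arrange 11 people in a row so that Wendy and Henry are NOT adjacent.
Total - adjacent = 11! - (11-1)!×2 = 39916800 - 7257600 = 32659200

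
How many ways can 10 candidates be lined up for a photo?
10! = 3628800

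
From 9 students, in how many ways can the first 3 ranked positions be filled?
P(9,3) = 9!/(9-3)! = 504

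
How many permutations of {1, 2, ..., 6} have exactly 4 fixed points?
Choose the 4 fixed points C(6,4) = 15, derange the rest: !2 = Σ_{j=0}^{2} (-1)^j·2!/j! = 2 - 2 + 1 = 1. Product = 15 × 1 = 15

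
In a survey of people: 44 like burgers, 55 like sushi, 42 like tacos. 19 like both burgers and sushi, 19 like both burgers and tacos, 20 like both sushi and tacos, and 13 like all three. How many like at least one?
|A∪B∪C| = 44+55+42-19-19-20+13 = 96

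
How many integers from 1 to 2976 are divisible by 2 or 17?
⌊2976/2⌋ + ⌊2976/17⌋ - ⌊2976/34⌋ = 1488 + 175 - 87 = 1576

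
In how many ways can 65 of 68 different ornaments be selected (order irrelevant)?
C(68,65) = 68!/(65!×3!) = 50116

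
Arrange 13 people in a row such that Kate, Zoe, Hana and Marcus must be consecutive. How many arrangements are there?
Treat the 4 as one block: (13-4+1)! × 4! = 3628800 × 24 = 87091200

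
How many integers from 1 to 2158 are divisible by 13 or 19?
⌊2158/13⌋ + ⌊2158/19⌋ - ⌊2158/247⌋ = 166 + 113 - 8 = 271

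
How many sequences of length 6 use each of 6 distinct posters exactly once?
6! = 720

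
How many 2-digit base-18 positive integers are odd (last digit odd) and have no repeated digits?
Last∈{1,3,5,7,9,11,13,15,17}. Last=0: 0. Last nonzero: 9×16×P(16,0) = 144. Total = 144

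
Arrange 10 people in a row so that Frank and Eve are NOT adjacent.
Total - adjacent = 10! - (10-1)!×2 = 3628800 - 725760 = 2903040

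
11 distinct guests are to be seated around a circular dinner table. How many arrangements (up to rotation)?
Circular: fix one position, arrange the rest. (11-1)! = 3628800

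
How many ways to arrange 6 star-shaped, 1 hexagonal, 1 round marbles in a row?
8! / (6! × 1! × 1!) = 56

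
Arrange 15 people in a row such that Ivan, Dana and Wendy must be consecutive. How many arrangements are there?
Treat the 3 as one block: (15-3+1)! × 3! = 6227020800 × 6 = 37362124800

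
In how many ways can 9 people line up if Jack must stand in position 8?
Fix one position: (9-1)! = 40320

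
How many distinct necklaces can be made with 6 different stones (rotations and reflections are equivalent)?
(6-1)!/2 = 120/2 = 60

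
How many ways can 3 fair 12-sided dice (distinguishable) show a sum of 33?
Coefficient of x^33 in (x + x² + ... + x^12)^3. By inclusion-exclusion on dice exceeding 12: Σ_j (-1)^j C(3,j)·C(33-1-12j, 2) = C(3,0)·C(32,2) - C(3,1)·C(20,2) + C(3,2)·C(8,2) = 1·496 - 3·190 + 3·28 = 10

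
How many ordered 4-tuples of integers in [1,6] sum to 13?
Coefficient of x^13 in (x + x² + ... + x^6)^4. By inclusion-exclusion on dice exceeding 6: Σ_j (-1)^j C(4,j)·C(13-1-6j, 3) = C(4,0)·C(12,3) - C(4,1)·C(6,3) = 1·220 - 4·20 = 140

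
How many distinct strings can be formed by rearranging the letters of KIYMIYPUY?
9! / (1! × 3! × 1! × 2! × 1! × 1!) = 30240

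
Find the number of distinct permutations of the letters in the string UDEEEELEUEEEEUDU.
16! / (1! × 4! × 9! × 2!) = 1201200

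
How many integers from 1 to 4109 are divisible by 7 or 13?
⌊4109/7⌋ + ⌊4109/13⌋ - ⌊4109/91⌋ = 587 + 316 - 45 = 858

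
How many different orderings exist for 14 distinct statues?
14! = 87178291200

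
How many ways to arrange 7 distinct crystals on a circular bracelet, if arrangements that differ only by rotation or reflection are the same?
(7-1)!/2 = 720/2 = 360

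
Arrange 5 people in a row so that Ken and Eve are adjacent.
Treat as block: (5-1)! × 2! = 24 × 2 = 48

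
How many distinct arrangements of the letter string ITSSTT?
6! / (2! × 1! × 3!) = 60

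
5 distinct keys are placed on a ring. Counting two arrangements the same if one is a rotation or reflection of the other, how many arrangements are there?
(5-1)!/2 = 24/2 = 12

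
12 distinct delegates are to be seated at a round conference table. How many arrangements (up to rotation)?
Circular: fix one position, arrange the rest. (12-1)! = 39916800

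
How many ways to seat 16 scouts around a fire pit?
Circular: fix one position, arrange the rest. (16-1)! = 1307674368000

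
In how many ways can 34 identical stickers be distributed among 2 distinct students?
C(34+2-1, 2-1) = C(35, 1) = 35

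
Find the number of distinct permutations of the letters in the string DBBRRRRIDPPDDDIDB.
17! / (2! × 2! × 3! × 4! × 6!) = 857656800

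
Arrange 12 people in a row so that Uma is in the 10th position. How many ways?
Fix one position: (12-1)! = 39916800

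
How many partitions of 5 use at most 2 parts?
By conjugation, equals partitions of 5 into parts ≤ 2. Let r_j(i) = number of partitions of i into parts ≤ j, for i = 0..5. r_1(i) = 1 for all i; r_j(i) = r_{j-1}(i) + r_j(i-j). Rows j = 2..2: ≤2: 1 1 2 2 3 3. r_2(5) = 3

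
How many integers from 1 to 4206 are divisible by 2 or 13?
⌊4206/2⌋ + ⌊4206/13⌋ - ⌊4206/26⌋ = 2103 + 323 - 161 = 2265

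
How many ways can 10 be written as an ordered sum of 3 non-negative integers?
C(10+3-1, 3-1) = C(12, 2) = 66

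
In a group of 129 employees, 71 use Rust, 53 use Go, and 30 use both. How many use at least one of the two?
|A∪B| = |A| + |B| - |A∩B| = 71 + 53 - 30 = 94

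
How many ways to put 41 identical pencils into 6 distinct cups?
C(41+6-1, 6-1) = C(46, 5) = 1370754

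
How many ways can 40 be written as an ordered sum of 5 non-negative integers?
C(40+5-1, 5-1) = C(44, 4) = 135751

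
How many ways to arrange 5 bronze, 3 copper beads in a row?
8! / (5! × 3!) = 56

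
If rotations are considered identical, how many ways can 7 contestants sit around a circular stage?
Circular: fix one position, arrange the rest. (7-1)! = 720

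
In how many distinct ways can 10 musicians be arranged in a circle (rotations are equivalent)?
Circular: fix one position, arrange the rest. (10-1)! = 362880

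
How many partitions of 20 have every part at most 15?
Let r_j(i) = number of partitions of i into parts ≤ j, for i = 0..20. r_1(i) = 1 for all i; r_j(i) = r_{j-1}(i) + r_j(i-j). Rows j = 2..15: ≤2: 1 1 2 2 3 3 4 4 5 5 6 6 7 7 8 8 9 9 10 10 11; ≤3: 1 1 2 3 4 5 7 8 10 12 14 16 19 21 24 27 30 33 37 40 44; ≤4: 1 1 2 3 5 6 9 11 15 18 23 27 34 39 47 54 64 72 84 94 108; ≤5: 1 1 2 3 5 7 10 13 18 23 30 37 47 57 70 84 101 119 141 164 192; ≤6: 1 1 2 3 5 7 11 14 20 26 35 44 58 71 90 110 136 163 199 235 282; ≤7: 1 1 2 3 5 7 11 15 21 28 38 49 65 82 105 131 164 201 248 300 364; ≤8: 1 1 2 3 5 7 11 15 22 29 40 52 70 89 116 146 186 230 288 352 434; ≤9: 1 1 2 3 5 7 11 15 22 30 41 54 73 94 123 157 201 252 318 393 488; ≤10: 1 1 2 3 5 7 11 15 22 30 42 55 75 97 128 164 212 267 340 423 530; ≤11: 1 1 2 3 5 7 11 15 22 30 42 56 76 99 131 169 219 278 355 445 560; ≤12: 1 1 2 3 5 7 11 15 22 30 42 56 77 100 133 172 224 285 366 460 582; ≤13: 1 1 2 3 5 7 11 15 22 30 42 56 77 101 134 174 227 290 373 471 597; ≤14: 1 1 2 3 5 7 11 15 22 30 42 56 77 101 135 175 229 293 378 478 608; ≤15: 1 1 2 3 5 7 11 15 22 30 42 56 77 101 135 176 230 295 381 483 615. r_15(20) = 615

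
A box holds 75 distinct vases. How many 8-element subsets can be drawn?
C(75,8) = 75!/(8!×67!) = 16871053725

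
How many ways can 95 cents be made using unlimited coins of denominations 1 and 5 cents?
Coefficient of x^95 in 1/(1-x^1) · 1/(1-x^5). Use j coins of 5 for j = 0..⌊95/5⌋ = 19, the rest in 1s: 19 + 1 = 20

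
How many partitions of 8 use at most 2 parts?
By conjugation, equals partitions of 8 into parts ≤ 2. Let r_j(i) = number of partitions of i into parts ≤ j, for i = 0..8. r_1(i) = 1 for all i; r_j(i) = r_{j-1}(i) + r_j(i-j). Rows j = 2..2: ≤2: 1 1 2 2 3 3 4 4 5. r_2(8) = 5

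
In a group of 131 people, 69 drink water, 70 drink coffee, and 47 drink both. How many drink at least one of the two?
|A∪B| = |A| + |B| - |A∩B| = 69 + 70 - 47 = 92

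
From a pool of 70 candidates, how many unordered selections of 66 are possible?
C(70,66) = 70!/(66!×4!) = 916895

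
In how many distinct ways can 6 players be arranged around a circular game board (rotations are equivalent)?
Circular: fix one position, arrange the rest. (6-1)! = 120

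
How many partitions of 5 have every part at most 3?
Let r_j(i) = number of partitions of i into parts ≤ j, for i = 0..5. r_1(i) = 1 for all i; r_j(i) = r_{j-1}(i) + r_j(i-j). Rows j = 2..3: ≤2: 1 1 2 2 3 3; ≤3: 1 1 2 3 4 5. r_3(5) = 5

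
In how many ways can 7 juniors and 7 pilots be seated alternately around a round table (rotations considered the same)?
Fix one of the juniors: (7-1)! ways for the remaining juniors, × 7! ways for the pilots = 720 × 5040 = 3628800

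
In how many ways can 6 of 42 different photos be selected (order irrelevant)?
C(42,6) = 42!/(6!×36!) = 5245786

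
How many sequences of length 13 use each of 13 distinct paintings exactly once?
13! = 6227020800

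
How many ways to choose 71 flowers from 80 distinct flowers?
C(80,71) = 80!/(71!×9!) = 231900297200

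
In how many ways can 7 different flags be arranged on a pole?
7! = 5040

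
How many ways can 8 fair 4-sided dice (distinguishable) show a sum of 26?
Coefficient of x^26 in (x + x² + ... + x^4)^8. By inclusion-exclusion on dice exceeding 4: Σ_j (-1)^j C(8,j)·C(26-1-4j, 7) = C(8,0)·C(25,7) - C(8,1)·C(21,7) + C(8,2)·C(17,7) - C(8,3)·C(13,7) + C(8,4)·C(9,7) = 1·480700 - 8·116280 + 28·19448 - 56·1716 + 70·36 = 1428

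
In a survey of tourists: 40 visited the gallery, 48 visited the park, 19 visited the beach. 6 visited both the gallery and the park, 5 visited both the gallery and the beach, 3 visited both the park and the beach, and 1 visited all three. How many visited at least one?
|A∪B∪C| = 40+48+19-6-5-3+1 = 94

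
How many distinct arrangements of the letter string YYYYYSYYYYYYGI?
14! / (1! × 1! × 11! × 1!) = 2184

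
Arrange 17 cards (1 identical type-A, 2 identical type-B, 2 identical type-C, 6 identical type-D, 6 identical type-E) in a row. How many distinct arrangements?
17! / (1! × 2! × 2! × 6! × 6!) = 171531360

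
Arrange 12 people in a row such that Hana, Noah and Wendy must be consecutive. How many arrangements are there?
Treat the 3 as one block: (12-3+1)! × 3! = 3628800 × 6 = 21772800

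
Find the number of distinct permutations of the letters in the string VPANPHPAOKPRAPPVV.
17! / (3! × 1! × 1! × 6! × 1! × 1! × 3! × 1!) = 13722508800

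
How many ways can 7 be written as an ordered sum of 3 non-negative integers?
C(7+3-1, 3-1) = C(9, 2) = 36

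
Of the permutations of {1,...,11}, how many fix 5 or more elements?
Exactly j fixed points: C(11,j)·!(11-j); sum over j ≥ 5 (derangement numbers via !m = (m-1)·(!(m-1) + !(m-2)): !0..!6 = 1, 0, 1, 2, 9, 44, 265). Σ_{j=5}^{11} C(11,j)·!(11-j) = C(11,5)·!6 + C(11,6)·!5 + C(11,7)·!4 + C(11,8)·!3 + C(11,9)·!2 + C(11,10)·!1 + C(11,11)·!0 = 462·265 + 462·44 + 330·9 + 165·2 + 55·1 + 11·0 + 1·1 = 146114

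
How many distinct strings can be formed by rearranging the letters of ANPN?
4! / (1! × 2! × 1!) = 12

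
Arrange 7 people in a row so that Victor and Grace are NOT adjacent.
Total - adjacent = 7! - (7-1)!×2 = 5040 - 1440 = 3600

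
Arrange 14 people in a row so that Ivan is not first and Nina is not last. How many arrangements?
By inclusion-exclusion: 14! - 2×(14-1)! + (14-2)! = 87178291200 - 12454041600 + 479001600 = 75203251200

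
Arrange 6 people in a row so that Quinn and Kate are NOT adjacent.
Total - adjacent = 6! - (6-1)!×2 = 720 - 240 = 480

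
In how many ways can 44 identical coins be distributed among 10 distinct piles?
C(44+10-1, 10-1) = C(53, 9) = 4431613550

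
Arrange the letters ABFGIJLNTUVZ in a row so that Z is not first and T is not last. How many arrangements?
By inclusion-exclusion: 12! - 2×(12-1)! + (12-2)! = 479001600 - 79833600 + 3628800 = 402796800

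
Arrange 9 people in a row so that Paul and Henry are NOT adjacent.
Total - adjacent = 9! - (9-1)!×2 = 362880 - 80640 = 282240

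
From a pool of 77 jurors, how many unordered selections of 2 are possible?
C(77,2) = 77!/(2!×75!) = 2926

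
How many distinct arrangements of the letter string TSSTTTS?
7! / (4! × 3!) = 35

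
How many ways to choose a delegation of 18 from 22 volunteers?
C(22,18) = 22!/(18!×4!) = 7315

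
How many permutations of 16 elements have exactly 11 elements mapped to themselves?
Choose the 11 fixed points C(16,11) = 4368, derange the rest: !5 = Σ_{j=0}^{5} (-1)^j·5!/j! = 120 - 120 + 60 - 20 + 5 - 1 = 44. Product = 4368 × 44 = 192192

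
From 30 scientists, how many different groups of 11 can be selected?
C(30,11) = 30!/(11!×19!) = 54627300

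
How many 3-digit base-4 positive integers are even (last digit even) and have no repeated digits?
Last∈{0,2}. Last=0: 6. Last nonzero: 1×2×P(2,1) = 4. Total = 10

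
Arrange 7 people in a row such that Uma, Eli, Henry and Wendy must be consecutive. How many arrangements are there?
Treat the 4 as one block: (7-4+1)! × 4! = 24 × 24 = 576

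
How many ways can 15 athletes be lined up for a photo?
15! = 1307674368000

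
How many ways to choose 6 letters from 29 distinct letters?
C(29,6) = 29!/(6!×23!) = 475020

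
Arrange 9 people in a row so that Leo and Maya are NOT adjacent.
Total - adjacent = 9! - (9-1)!×2 = 362880 - 80640 = 282240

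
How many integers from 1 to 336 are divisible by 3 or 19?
⌊336/3⌋ + ⌊336/19⌋ - ⌊336/57⌋ = 112 + 17 - 5 = 124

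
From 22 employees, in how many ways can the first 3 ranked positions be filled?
P(22,3) = 22!/(22-3)! = 9240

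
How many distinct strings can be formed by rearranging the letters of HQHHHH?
6! / (1! × 5!) = 6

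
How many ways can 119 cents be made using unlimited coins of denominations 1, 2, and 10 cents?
Coefficient of x^119 in 1/(1-x^1) · 1/(1-x^2) · 1/(1-x^10). Case on j = number of 10-cent coins (j = 0..11); remainder r = 119 - 10j is made from {1,2} in ⌊r/2⌋+1 ways. r = 119, 109, 99, 89, 79, 69, 59, 49, 39, 29, 19, 9 → 60 + 55 + 50 + 45 + 40 + 35 + 30 + 25 + 20 + 15 + 10 + 5 = 390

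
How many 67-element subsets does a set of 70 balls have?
C(70,67) = 70!/(67!×3!) = 54740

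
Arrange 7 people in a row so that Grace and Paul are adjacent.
Treat as block: (7-1)! × 2! = 720 × 2 = 1440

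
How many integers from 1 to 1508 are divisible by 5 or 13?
⌊1508/5⌋ + ⌊1508/13⌋ - ⌊1508/65⌋ = 301 + 116 - 23 = 394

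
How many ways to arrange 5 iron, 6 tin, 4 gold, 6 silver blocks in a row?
21! / (5! × 6! × 4! × 6!) = 34220506320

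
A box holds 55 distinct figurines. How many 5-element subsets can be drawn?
C(55,5) = 55!/(5!×50!) = 3478761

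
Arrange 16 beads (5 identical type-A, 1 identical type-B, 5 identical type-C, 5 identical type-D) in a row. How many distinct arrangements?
16! / (5! × 1! × 5! × 5!) = 12108096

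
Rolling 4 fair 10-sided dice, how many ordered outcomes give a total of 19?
Coefficient of x^19 in (x + x² + ... + x^10)^4. By inclusion-exclusion on dice exceeding 10: Σ_j (-1)^j C(4,j)·C(19-1-10j, 3) = C(4,0)·C(18,3) - C(4,1)·C(8,3) = 1·816 - 4·56 = 592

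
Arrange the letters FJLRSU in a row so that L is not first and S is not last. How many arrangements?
By inclusion-exclusion: 6! - 2×(6-1)! + (6-2)! = 720 - 240 + 24 = 504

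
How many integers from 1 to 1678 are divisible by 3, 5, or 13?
⌊1678/3⌋+⌊1678/5⌋+⌊1678/13⌋ - ⌊1678/15⌋-⌊1678/39⌋-⌊1678/65⌋ + ⌊1678/195⌋ = 559+335+129 - 111-43-25 + 8 = 852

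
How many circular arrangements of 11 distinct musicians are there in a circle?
Circular: fix one position, arrange the rest. (11-1)! = 3628800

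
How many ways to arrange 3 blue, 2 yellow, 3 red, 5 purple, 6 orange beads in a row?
19! / (3! × 2! × 3! × 5! × 6!) = 19554575040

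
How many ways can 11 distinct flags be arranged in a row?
11! = 39916800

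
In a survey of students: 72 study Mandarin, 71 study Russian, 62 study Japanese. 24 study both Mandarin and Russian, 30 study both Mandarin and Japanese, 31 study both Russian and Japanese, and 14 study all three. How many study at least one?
|A∪B∪C| = 72+71+62-24-30-31+14 = 134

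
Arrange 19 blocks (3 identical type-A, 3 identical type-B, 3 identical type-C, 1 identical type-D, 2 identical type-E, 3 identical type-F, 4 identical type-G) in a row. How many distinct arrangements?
19! / (3! × 3! × 3! × 1! × 2! × 3! × 4!) = 1955457504000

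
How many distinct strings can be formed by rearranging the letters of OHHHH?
5! / (4! × 1!) = 5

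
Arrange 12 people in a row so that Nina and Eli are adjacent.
Treat as block: (12-1)! × 2! = 39916800 × 2 = 79833600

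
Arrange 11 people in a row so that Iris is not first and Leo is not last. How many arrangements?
By inclusion-exclusion: 11! - 2×(11-1)! + (11-2)! = 39916800 - 7257600 + 362880 = 33022080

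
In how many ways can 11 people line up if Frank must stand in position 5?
Fix one position: (11-1)! = 3628800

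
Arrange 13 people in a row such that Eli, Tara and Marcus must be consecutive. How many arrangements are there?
Treat the 3 as one block: (13-3+1)! × 3! = 39916800 × 6 = 239500800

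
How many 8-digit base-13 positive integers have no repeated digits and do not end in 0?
Last digit: 12 nonzero choices. First digit: 11 (nonzero, ≠last). Middle 6: P(11,6) = 332640. Total = 43908480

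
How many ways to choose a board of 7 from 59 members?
C(59,7) = 59!/(7!×52!) = 341149446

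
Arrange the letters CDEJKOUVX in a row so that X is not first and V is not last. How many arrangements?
By inclusion-exclusion: 9! - 2×(9-1)! + (9-2)! = 362880 - 80640 + 5040 = 287280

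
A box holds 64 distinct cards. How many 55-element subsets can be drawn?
C(64,55) = 64!/(55!×9!) = 27540584512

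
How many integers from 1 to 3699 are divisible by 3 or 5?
⌊3699/3⌋ + ⌊3699/5⌋ - ⌊3699/15⌋ = 1233 + 739 - 246 = 1726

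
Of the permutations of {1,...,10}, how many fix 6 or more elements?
Exactly j fixed points: C(10,j)·!(10-j); sum over j ≥ 6 (derangement numbers via !m = (m-1)·(!(m-1) + !(m-2)): !0..!4 = 1, 0, 1, 2, 9). Σ_{j=6}^{10} C(10,j)·!(10-j) = C(10,6)·!4 + C(10,7)·!3 + C(10,8)·!2 + C(10,9)·!1 + C(10,10)·!0 = 210·9 + 120·2 + 45·1 + 10·0 + 1·1 = 2176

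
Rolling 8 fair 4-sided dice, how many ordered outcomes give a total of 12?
Coefficient of x^12 in (x + x² + ... + x^4)^8. By inclusion-exclusion on dice exceeding 4: Σ_j (-1)^j C(8,j)·C(12-1-4j, 7) = C(8,0)·C(11,7) - C(8,1)·C(7,7) = 1·330 - 8·1 = 322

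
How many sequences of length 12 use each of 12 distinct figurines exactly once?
12! = 479001600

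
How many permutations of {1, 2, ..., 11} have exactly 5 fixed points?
Choose the 5 fixed points C(11,5) = 462, derange the rest: !6 = Σ_{j=0}^{6} (-1)^j·6!/j! = 720 - 720 + 360 - 120 + 30 - 6 + 1 = 265. Product = 462 × 265 = 122430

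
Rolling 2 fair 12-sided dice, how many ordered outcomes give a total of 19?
Coefficient of x^19 in (x + x² + ... + x^12)^2. By inclusion-exclusion on dice exceeding 12: Σ_j (-1)^j C(2,j)·C(19-1-12j, 1) = C(2,0)·C(18,1) - C(2,1)·C(6,1) = 1·18 - 2·6 = 6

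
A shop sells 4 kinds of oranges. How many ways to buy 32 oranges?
C(32+4-1, 4-1) = C(35, 3) = 6545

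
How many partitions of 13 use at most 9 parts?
By conjugation, equals partitions of 13 into parts ≤ 9. Let r_j(i) = number of partitions of i into parts ≤ j, for i = 0..13. r_1(i) = 1 for all i; r_j(i) = r_{j-1}(i) + r_j(i-j). Rows j = 2..9: ≤2: 1 1 2 2 3 3 4 4 5 5 6 6 7 7; ≤3: 1 1 2 3 4 5 7 8 10 12 14 16 19 21; ≤4: 1 1 2 3 5 6 9 11 15 18 23 27 34 39; ≤5: 1 1 2 3 5 7 10 13 18 23 30 37 47 57; ≤6: 1 1 2 3 5 7 11 14 20 26 35 44 58 71; ≤7: 1 1 2 3 5 7 11 15 21 28 38 49 65 82; ≤8: 1 1 2 3 5 7 11 15 22 29 40 52 70 89; ≤9: 1 1 2 3 5 7 11 15 22 30 41 54 73 94. r_9(13) = 94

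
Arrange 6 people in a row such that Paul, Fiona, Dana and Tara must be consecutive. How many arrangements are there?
Treat the 4 as one block: (6-4+1)! × 4! = 6 × 24 = 144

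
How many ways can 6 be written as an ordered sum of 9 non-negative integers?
C(6+9-1, 9-1) = C(14, 8) = 3003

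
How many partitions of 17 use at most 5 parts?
By conjugation, equals partitions of 17 into parts ≤ 5. Let r_j(i) = number of partitions of i into parts ≤ j, for i = 0..17. r_1(i) = 1 for all i; r_j(i) = r_{j-1}(i) + r_j(i-j). Rows j = 2..5: ≤2: 1 1 2 2 3 3 4 4 5 5 6 6 7 7 8 8 9 9; ≤3: 1 1 2 3 4 5 7 8 10 12 14 16 19 21 24 27 30 33; ≤4: 1 1 2 3 5 6 9 11 15 18 23 27 34 39 47 54 64 72; ≤5: 1 1 2 3 5 7 10 13 18 23 30 37 47 57 70 84 101 119. r_5(17) = 119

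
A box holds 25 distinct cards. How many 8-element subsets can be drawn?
C(25,8) = 25!/(8!×17!) = 1081575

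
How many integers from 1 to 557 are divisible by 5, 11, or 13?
⌊557/5⌋+⌊557/11⌋+⌊557/13⌋ - ⌊557/55⌋-⌊557/65⌋-⌊557/143⌋ + ⌊557/715⌋ = 111+50+42 - 10-8-3 + 0 = 182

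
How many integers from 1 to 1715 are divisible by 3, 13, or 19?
⌊1715/3⌋+⌊1715/13⌋+⌊1715/19⌋ - ⌊1715/39⌋-⌊1715/57⌋-⌊1715/247⌋ + ⌊1715/741⌋ = 571+131+90 - 43-30-6 + 2 = 715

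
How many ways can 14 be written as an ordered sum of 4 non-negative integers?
C(14+4-1, 4-1) = C(17, 3) = 680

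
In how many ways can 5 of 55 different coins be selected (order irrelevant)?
C(55,5) = 55!/(5!×50!) = 3478761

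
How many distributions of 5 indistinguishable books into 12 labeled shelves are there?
C(5+12-1, 12-1) = C(16, 11) = 4368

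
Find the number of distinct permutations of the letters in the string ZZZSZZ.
6! / (1! × 5!) = 6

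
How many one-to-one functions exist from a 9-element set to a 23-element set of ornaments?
P(23,9) = 23!/(23-9)! = 296541907200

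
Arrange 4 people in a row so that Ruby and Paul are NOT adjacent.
Total - adjacent = 4! - (4-1)!×2 = 24 - 12 = 12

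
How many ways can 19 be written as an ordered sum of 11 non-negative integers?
C(19+11-1, 11-1) = C(29, 10) = 20030010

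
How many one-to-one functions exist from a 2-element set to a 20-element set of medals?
P(20,2) = 20!/(20-2)! = 380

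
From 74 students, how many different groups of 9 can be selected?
C(74,9) = 74!/(9!×65!) = 110524147514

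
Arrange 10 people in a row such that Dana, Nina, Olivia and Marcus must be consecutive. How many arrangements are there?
Treat the 4 as one block: (10-4+1)! × 4! = 5040 × 24 = 120960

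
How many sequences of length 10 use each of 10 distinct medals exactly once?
10! = 3628800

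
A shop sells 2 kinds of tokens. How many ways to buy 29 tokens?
C(29+2-1, 2-1) = C(30, 1) = 30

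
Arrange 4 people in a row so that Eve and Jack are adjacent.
Treat as block: (4-1)! × 2! = 6 × 2 = 12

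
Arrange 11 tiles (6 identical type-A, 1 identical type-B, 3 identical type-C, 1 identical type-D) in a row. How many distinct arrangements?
11! / (6! × 1! × 3! × 1!) = 9240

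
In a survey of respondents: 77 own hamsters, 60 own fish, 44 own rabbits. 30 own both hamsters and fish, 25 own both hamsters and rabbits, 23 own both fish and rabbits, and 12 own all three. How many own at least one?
|A∪B∪C| = 77+60+44-30-25-23+12 = 115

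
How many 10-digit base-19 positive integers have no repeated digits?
First digit: 18 choices (nonzero). Then descending: 18 × 18 × 17 × 16 × 15 × 14 × 13 × 12 × 11 × 10 = 317578060800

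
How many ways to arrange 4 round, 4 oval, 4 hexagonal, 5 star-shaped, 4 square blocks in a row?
21! / (4! × 4! × 4! × 5! × 4!) = 1283268987000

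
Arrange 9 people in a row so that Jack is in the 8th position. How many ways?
Fix one position: (9-1)! = 40320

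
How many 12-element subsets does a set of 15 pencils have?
C(15,12) = 15!/(12!×3!) = 455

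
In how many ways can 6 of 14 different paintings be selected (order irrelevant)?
C(14,6) = 14!/(6!×8!) = 3003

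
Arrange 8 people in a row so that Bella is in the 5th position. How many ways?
Fix one position: (8-1)! = 5040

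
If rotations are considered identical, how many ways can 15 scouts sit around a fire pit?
Circular: fix one position, arrange the rest. (15-1)! = 87178291200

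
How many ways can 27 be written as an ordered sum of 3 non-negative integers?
C(27+3-1, 3-1) = C(29, 2) = 406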